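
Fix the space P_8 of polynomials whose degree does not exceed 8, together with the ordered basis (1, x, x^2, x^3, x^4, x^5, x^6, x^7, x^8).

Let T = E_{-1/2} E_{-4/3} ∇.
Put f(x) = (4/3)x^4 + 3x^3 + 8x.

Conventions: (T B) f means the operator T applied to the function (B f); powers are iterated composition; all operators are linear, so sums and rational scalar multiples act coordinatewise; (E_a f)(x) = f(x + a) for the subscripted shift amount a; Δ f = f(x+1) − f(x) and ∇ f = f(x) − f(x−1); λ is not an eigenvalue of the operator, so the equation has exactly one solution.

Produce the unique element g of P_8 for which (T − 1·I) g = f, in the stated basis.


the result is g(x) = -(4/3)x^4 - (25/3)x^3 + (37/3)x^2 + (404/9)x - 25919/324

write g with unknown coordinates in the stated basis and equate coefficients in (T − 1·I) g = f
solving from the highest basis element down gives g = -(4/3)x^4 - (25/3)x^3 + (37/3)x^2 + (404/9)x - 25919/324
check: T g = -(16/3)x^3 + (37/3)x^2 + (476/9)x - 25919/324
so T g − 1·g = (4/3)x^4 + 3x^3 + 8x = f ✓


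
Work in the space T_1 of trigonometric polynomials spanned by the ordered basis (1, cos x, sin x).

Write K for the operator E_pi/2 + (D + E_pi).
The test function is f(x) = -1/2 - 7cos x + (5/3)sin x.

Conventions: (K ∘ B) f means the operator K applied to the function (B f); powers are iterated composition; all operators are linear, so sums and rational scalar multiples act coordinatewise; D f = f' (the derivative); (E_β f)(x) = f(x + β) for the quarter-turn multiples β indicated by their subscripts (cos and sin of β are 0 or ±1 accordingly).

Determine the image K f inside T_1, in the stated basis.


the image equals g(x) = -1 + (31/3)cos x + (37/3)sin x

E_pi/2 f = -1/2 + (5/3)cos x + 7sin x
D f = (5/3)cos x + 7sin x
E_pi f = -1/2 + 7cos x - (5/3)sin x
(D + E_pi) f = -1/2 + (26/3)cos x + (16/3)sin x
(E_pi/2 + (D + E_pi)) f = -1 + (31/3)cos x + (37/3)sin x


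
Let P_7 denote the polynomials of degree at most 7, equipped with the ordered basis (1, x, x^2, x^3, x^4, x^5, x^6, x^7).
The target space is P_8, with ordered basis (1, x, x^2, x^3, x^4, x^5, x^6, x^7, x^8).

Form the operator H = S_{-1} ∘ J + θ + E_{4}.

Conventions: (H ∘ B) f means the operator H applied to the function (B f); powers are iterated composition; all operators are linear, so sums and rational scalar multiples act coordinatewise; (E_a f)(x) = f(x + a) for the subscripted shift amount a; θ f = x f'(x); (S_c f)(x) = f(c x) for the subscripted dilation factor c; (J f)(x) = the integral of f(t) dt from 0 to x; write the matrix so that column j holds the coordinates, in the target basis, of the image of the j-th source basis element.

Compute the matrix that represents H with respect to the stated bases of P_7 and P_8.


the matrix is [[1, 4, 16, 64, 256, 1024, 4096, 16384]; [-1, 2, 8, 48, 256, 1280, 6144, 28672]; [0, 1/2, 3, 12, 96, 640, 3840, 21504]; [0, 0, -1/3, 4, 16, 160, 1280, 8960]; [0, 0, 0, 1/4, 5, 20, 240, 2240]; [0, 0, 0, 0, -1/5, 6, 24, 336]; [0, 0, 0, 0, 0, 1/6, 7, 28]; [0, 0, 0, 0, 0, 0, -1/7, 8]; [0, 0, 0, 0, 0, 0, 0, 1/8]] (rows listed top to bottom)

image of 1: -x + 1
image of x: (1/2)x^2 + 2x + 4
image of x^2: -(1/3)x^3 + 3x^2 + 8x + 16
image of x^3: (1/4)x^4 + 4x^3 + 12x^2 + 48x + 64
image of x^4: -(1/5)x^5 + 5x^4 + 16x^3 + 96x^2 + 256x + 256
image of x^5: (1/6)x^6 + 6x^5 + 20x^4 + 160x^3 + 640x^2 + 1280x + 1024
image of x^6: -(1/7)x^7 + 7x^6 + 24x^5 + 240x^4 + 1280x^3 + 3840x^2 + 6144x + 4096
image of x^7: (1/8)x^8 + 8x^7 + 28x^6 + 336x^5 + 2240x^4 + 8960x^3 + 21504x^2 + 28672x + 16384
each image's coordinates form column j of the matrix


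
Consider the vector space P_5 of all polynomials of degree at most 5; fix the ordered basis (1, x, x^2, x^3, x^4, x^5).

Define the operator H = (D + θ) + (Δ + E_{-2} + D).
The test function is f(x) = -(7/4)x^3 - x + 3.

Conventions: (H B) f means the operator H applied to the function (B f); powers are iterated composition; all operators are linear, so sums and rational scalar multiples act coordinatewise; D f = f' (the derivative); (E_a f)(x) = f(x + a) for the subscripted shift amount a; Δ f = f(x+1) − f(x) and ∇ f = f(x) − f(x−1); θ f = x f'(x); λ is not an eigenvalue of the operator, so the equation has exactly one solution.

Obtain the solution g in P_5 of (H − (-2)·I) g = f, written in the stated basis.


write g with unknown coordinates in the stated basis and equate coefficients in (H − (-2)·I) g = f
solving from the highest basis element down gives g = -(7/24)x^3 + (7/40)x^2 + (121/160)x - 323/1440
check: H g = -(7/6)x^3 - (7/20)x^2 - (201/80)x + 2483/720
so H g − (-2)·g = -(7/4)x^3 - x + 3 = f ✓

g(x) = -(7/24)x^3 + (7/40)x^2 + (121/160)x - 323/1440


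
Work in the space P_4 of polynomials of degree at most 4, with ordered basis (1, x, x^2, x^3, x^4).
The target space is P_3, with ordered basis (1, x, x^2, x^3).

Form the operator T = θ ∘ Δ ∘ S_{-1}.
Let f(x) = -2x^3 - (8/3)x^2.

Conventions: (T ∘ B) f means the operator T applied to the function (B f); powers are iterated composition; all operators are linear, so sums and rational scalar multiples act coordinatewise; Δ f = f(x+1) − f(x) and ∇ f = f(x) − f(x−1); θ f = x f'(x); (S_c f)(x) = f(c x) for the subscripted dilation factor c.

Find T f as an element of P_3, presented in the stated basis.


S_{-1} f = 2x^3 - (8/3)x^2
Δ S_{-1} f = 6x^2 + (2/3)x - 2/3
θ Δ S_{-1} f = 12x^2 + (2/3)x

g(x) = 12x^2 + (2/3)x


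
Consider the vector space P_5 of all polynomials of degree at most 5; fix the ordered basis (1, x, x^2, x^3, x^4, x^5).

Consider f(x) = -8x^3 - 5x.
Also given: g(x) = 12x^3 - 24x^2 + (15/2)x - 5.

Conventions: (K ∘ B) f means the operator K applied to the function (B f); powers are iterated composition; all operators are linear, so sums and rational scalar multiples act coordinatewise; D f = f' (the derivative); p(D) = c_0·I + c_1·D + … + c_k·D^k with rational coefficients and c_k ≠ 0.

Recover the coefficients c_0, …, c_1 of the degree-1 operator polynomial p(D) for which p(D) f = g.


D^0 f = -8x^3 - 5x
D^1 f = -24x^2 - 5
matching coefficients of g against c_0 f + c_1 Df + … from the top degree down determines the c_i
solution: c_0 = -3/2, c_1 = 1

p(D) = -(3/2)·I + D, i.e. c_0 = -3/2, c_1 = 1


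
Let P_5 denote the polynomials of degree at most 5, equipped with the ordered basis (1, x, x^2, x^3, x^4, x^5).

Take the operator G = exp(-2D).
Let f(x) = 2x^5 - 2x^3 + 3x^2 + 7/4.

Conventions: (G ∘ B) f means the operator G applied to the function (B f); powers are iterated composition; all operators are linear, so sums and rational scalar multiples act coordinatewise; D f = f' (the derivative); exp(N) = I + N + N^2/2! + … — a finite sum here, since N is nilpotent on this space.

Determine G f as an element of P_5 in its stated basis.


order-1 term: -20x^4 + 12x^2 - 12x
order-2 term: 80x^3 - 24x + 12
order-3 term: -160x^2 + 16
order-4 term: 160x
order-5 term: -64
the series for exp(-2D) f terminates at order 5
exp(-2D) f = 2x^5 - 20x^4 + 78x^3 - 145x^2 + 124x - 137/4

the result is g(x) = 2x^5 - 20x^4 + 78x^3 - 145x^2 + 124x - 137/4


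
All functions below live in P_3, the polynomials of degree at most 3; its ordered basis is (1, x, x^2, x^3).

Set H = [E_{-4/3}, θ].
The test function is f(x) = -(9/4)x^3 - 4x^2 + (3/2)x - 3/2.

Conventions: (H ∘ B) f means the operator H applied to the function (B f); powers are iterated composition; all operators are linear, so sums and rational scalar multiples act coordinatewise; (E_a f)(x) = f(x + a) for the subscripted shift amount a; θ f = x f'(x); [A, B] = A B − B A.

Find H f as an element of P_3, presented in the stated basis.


θ f = -(27/4)x^3 - 8x^2 + (3/2)x
E_{-4/3} θ f = -(27/4)x^3 + 19x^2 - (79/6)x - 2/9
E_{-4/3} f = -(9/4)x^3 + 5x^2 + (1/6)x - 95/18
θ E_{-4/3} f = -(27/4)x^3 + 10x^2 + (1/6)x
[E_{-4/3}, θ] f = 9x^2 - (40/3)x - 2/9

g(x) = 9x^2 - (40/3)x - 2/9


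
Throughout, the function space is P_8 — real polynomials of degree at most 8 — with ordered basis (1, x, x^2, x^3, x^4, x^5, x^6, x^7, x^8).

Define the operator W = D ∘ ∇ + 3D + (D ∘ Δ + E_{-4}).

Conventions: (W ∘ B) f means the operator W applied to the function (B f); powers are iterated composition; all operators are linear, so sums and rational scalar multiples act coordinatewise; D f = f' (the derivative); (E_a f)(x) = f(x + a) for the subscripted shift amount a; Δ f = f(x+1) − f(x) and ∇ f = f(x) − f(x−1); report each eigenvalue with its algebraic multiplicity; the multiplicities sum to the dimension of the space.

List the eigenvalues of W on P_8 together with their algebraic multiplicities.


λ = 1 (multiplicity 9)

image of 1: 1
image of x: x - 1
image of x^2: x^2 - 2x + 20
image of x^3: x^3 - 3x^2 + 60x - 64
image of x^4: x^4 - 4x^3 + 120x^2 - 256x + 264
image of x^5: x^5 - 5x^4 + 200x^3 - 640x^2 + 1320x - 1024
image of x^6: x^6 - 6x^5 + 300x^4 - 1280x^3 + 3960x^2 - 6144x + 4108
image of x^7: x^7 - 7x^6 + 420x^5 - 2240x^4 + 9240x^3 - 21504x^2 + 28756x - 16384
image of x^8: x^8 - 8x^7 + 560x^6 - 3584x^5 + 18480x^4 - 57344x^3 + 115024x^2 - 131072x + 65552
the matrix is upper triangular; its diagonal is (1, 1, 1, 1, 1, 1, 1, 1, 1)
for a triangular matrix the eigenvalues are the diagonal entries, with algebraic multiplicity their repetition count


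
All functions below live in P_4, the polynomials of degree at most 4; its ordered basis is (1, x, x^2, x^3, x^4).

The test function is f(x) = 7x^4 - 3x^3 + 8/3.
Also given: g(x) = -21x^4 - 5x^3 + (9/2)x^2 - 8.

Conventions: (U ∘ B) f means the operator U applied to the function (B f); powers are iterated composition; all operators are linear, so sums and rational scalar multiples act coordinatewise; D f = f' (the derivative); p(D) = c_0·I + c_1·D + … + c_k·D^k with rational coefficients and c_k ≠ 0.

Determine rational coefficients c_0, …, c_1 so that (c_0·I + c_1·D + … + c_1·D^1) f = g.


D^0 f = 7x^4 - 3x^3 + 8/3
D^1 f = 28x^3 - 9x^2
matching coefficients of g against c_0 f + c_1 Df + … from the top degree down determines the c_i
solution: c_0 = -3, c_1 = -1/2

c_0 = -3, c_1 = -1/2


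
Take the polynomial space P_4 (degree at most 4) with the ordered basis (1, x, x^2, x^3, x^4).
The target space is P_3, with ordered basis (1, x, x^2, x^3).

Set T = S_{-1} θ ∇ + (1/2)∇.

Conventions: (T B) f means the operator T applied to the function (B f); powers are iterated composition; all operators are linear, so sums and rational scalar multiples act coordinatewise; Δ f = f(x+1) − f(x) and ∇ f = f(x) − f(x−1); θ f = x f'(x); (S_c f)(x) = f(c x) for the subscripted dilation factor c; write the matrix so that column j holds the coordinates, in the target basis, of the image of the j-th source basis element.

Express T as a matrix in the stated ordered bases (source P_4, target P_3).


image of 1: 0
image of x: 1/2
image of x^2: -x - 1/2
image of x^3: (15/2)x^2 + (3/2)x + 1/2
image of x^4: -10x^3 - 15x^2 - 2x - 1/2
each image's coordinates form column j of the matrix

the matrix is [[0, 1/2, -1/2, 1/2, -1/2]; [0, 0, -1, 3/2, -2]; [0, 0, 0, 15/2, -15]; [0, 0, 0, 0, -10]] (rows listed top to bottom)


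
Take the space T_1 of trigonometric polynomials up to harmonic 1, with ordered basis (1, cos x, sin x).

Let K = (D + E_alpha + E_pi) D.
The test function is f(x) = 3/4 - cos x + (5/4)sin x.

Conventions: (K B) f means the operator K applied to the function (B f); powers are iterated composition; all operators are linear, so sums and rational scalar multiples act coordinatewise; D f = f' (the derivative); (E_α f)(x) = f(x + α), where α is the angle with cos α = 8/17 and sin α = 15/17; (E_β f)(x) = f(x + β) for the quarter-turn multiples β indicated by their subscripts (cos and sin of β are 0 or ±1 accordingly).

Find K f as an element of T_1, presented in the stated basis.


D f = (5/4)cos x + sin x
D D f = cos x - (5/4)sin x
E_alpha D f = (25/17)cos x - (43/68)sin x
E_pi D f = -(5/4)cos x - sin x
(D + E_alpha + E_pi) D f = (83/68)cos x - (49/17)sin x

g(x) = (83/68)cos x - (49/17)sin x


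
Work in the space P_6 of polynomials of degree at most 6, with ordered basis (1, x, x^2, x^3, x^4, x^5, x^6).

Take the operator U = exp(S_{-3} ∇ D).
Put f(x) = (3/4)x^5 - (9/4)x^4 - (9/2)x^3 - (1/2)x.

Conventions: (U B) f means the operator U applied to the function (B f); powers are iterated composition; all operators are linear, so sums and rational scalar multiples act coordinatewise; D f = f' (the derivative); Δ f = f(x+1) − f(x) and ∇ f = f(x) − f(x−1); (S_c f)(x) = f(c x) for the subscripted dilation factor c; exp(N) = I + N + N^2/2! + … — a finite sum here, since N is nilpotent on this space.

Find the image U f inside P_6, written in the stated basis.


order-1 term: -405x^3 - (891/2)x^2 - 45x + 3/4
order-2 term: 3645x + 162
the series for exp(S_{-3} ∇ D) f terminates at order 2
exp(S_{-3} ∇ D) f = (3/4)x^5 - (9/4)x^4 - (819/2)x^3 - (891/2)x^2 + (7199/2)x + 651/4

the result is g(x) = (3/4)x^5 - (9/4)x^4 - (819/2)x^3 - (891/2)x^2 + (7199/2)x + 651/4


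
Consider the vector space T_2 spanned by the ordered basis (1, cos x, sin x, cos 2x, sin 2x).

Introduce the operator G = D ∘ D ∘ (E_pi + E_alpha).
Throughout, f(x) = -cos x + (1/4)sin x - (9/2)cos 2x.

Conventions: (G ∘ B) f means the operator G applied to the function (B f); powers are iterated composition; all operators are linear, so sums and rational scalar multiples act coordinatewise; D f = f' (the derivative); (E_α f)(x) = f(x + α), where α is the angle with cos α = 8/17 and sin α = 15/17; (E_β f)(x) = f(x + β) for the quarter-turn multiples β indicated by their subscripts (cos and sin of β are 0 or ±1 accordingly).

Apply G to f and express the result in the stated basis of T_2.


g(x) = -(3/4)cos x - (3/4)sin x + (2304/289)cos 2x - (4320/289)sin 2x

E_pi f = cos x - (1/4)sin x - (9/2)cos 2x
E_alpha f = -(1/4)cos x + sin x + (1449/578)cos 2x + (1080/289)sin 2x
(E_pi + E_alpha) f = (3/4)cos x + (3/4)sin x - (576/289)cos 2x + (1080/289)sin 2x
D (E_pi + E_alpha) f = (3/4)cos x - (3/4)sin x + (2160/289)cos 2x + (1152/289)sin 2x
D D (E_pi + E_alpha) f = -(3/4)cos x - (3/4)sin x + (2304/289)cos 2x - (4320/289)sin 2x


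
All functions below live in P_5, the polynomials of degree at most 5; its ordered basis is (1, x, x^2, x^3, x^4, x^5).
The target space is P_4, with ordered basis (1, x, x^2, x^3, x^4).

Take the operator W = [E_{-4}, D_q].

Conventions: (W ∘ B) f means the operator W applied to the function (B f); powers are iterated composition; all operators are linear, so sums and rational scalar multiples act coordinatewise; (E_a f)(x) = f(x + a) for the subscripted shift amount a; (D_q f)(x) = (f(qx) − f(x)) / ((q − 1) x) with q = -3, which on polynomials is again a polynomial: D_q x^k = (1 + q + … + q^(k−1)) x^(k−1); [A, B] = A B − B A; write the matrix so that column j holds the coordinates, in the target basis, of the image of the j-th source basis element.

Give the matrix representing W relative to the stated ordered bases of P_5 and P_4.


the matrix is [[0, 0, 16, 64, 1536, 14336]; [0, 0, 0, -80, -768, -16896]; [0, 0, 0, 0, 352, 4736]; [0, 0, 0, 0, 0, -1376]; [0, 0, 0, 0, 0, 0]] (rows listed top to bottom)

image of 1: 0
image of x: 0
image of x^2: 16
image of x^3: -80x + 64
image of x^4: 352x^2 - 768x + 1536
image of x^5: -1376x^3 + 4736x^2 - 16896x + 14336
each image's coordinates form column j of the matrix


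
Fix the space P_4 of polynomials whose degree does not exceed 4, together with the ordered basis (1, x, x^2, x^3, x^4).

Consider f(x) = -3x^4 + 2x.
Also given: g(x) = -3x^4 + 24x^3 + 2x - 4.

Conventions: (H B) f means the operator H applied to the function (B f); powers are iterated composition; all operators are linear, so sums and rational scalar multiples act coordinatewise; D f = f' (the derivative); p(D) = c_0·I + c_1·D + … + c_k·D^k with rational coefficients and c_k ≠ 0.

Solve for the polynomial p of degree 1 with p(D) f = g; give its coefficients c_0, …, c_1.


c_0 = 1, c_1 = -2

D^0 f = -3x^4 + 2x
D^1 f = -12x^3 + 2
matching coefficients of g against c_0 f + c_1 Df + … from the top degree down determines the c_i
solution: c_0 = 1, c_1 = -2


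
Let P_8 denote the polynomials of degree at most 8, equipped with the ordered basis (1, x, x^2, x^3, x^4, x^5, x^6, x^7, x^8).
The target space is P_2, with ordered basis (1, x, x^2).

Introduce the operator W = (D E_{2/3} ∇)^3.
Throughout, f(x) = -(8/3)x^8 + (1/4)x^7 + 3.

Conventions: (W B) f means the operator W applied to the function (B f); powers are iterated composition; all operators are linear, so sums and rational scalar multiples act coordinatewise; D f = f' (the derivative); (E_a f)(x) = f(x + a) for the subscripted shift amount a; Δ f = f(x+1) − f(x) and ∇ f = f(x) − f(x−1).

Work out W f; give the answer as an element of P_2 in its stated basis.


the image equals g(x) = -53760x^2 - 52500x - 26250

∇ f = -(64/3)x^7 + (917/12)x^6 - (1855/12)x^5 + (2345/12)x^4 - (1897/12)x^3 + (959/12)x^2 - (277/12)x + 35/12
E_{2/3} ∇ f = -(64/3)x^7 - (833/36)x^6 - (1729/36)x^5 - (10255/324)x^4 - (18137/972)x^3 - (5579/972)x^2 - (9685/8748)x - 2333/26244
D E_{2/3} ∇ f = -(448/3)x^6 - (833/6)x^5 - (8645/36)x^4 - (10255/81)x^3 - (18137/324)x^2 - (5579/486)x - 9685/8748
∇ (D E_{2/3} ∇) f = -896x^5 + (9275/6)x^4 - (23030/9)x^3 + (103285/54)x^2 - (72457/81)x + 81907/486
E_{2/3} ∇ (D E_{2/3} ∇) f = -896x^5 - (8645/6)x^4 - (21770/9)x^3 - (93835/54)x^2 - (65527/81)x - 72205/486
D E_{2/3} ∇ (D E_{2/3} ∇) f = -4480x^4 - (17290/3)x^3 - (21770/3)x^2 - (93835/27)x - 65527/81
∇ (D E_{2/3} ∇) (D E_{2/3} ∇) f = -17920x^3 + 9590x^2 - (45430/3)x + 67445/27
E_{2/3} ∇ (D E_{2/3} ∇) (D E_{2/3} ∇) f = -17920x^3 - 26250x^2 - 26250x - 8645
D E_{2/3} ∇ (D E_{2/3} ∇) (D E_{2/3} ∇) f = -53760x^2 - 52500x - 26250


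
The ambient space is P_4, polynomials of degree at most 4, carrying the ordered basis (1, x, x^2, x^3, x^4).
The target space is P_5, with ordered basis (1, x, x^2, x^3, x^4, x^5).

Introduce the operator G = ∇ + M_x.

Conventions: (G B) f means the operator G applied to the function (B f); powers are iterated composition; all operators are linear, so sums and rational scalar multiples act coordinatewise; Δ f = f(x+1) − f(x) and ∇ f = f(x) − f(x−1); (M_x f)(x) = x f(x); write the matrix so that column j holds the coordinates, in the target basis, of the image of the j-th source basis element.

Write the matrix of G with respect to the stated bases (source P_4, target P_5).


image of 1: x
image of x: x^2 + 1
image of x^2: x^3 + 2x - 1
image of x^3: x^4 + 3x^2 - 3x + 1
image of x^4: x^5 + 4x^3 - 6x^2 + 4x - 1
each image's coordinates form column j of the matrix

the matrix is [[0, 1, -1, 1, -1]; [1, 0, 2, -3, 4]; [0, 1, 0, 3, -6]; [0, 0, 1, 0, 4]; [0, 0, 0, 1, 0]; [0, 0, 0, 0, 1]] (rows listed top to bottom)


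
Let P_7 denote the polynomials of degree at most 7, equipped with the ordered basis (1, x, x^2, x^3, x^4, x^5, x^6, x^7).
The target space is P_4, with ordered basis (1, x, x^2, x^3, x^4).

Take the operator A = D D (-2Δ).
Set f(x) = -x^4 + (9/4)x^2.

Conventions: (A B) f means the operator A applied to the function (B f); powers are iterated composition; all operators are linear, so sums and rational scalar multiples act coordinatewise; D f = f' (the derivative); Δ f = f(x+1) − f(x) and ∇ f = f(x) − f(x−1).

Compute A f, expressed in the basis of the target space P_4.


Δ f = -4x^3 - 6x^2 + (1/2)x + 5/4
(-2Δ) f = 8x^3 + 12x^2 - x - 5/2
D (-2Δ) f = 24x^2 + 24x - 1
D (D (-2Δ)) f = 48x + 24

the image equals g(x) = 48x + 24


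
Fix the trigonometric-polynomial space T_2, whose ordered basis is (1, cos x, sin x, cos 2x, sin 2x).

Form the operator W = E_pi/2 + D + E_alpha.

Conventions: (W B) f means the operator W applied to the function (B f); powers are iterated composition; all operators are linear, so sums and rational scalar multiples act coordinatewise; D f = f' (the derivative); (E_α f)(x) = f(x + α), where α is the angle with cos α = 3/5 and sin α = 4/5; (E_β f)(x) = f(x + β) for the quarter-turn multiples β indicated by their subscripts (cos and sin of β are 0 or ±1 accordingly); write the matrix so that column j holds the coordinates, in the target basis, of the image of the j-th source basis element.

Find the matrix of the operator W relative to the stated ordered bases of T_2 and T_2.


image of 1: 2
image of cos x: (3/5)cos x - (14/5)sin x
image of sin x: (14/5)cos x + (3/5)sin x
image of cos 2x: -(32/25)cos 2x - (74/25)sin 2x
image of sin 2x: (74/25)cos 2x - (32/25)sin 2x
each image's coordinates form column j of the matrix

the matrix is [[2, 0, 0, 0, 0]; [0, 3/5, 14/5, 0, 0]; [0, -14/5, 3/5, 0, 0]; [0, 0, 0, -32/25, 74/25]; [0, 0, 0, -74/25, -32/25]] (rows listed top to bottom)


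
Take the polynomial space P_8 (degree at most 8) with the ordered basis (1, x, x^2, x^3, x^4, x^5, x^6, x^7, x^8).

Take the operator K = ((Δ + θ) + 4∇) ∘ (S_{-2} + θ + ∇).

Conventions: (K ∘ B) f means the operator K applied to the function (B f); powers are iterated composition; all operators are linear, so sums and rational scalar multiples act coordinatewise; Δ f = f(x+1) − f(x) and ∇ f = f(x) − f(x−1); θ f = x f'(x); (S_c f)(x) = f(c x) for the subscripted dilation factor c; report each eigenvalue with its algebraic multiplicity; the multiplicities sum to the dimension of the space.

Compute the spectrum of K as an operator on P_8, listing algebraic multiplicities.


image of 1: 0
image of x: -x - 5
image of x^2: 12x^2 + 62x - 8
image of x^3: -15x^3 - 69x^2 + 72x - 49
image of x^4: 80x^4 + 412x^3 - 312x^2 + 308x - 2
image of x^5: -135x^5 - 655x^4 + 880x^3 - 1570x^2 + 690x - 255
image of x^6: 420x^6 + 2130x^5 - 3060x^4 + 6580x^3 - 2310x^2 + 1386x + 40
image of x^7: -847x^7 - 4193x^6 + 7728x^5 - 21875x^4 + 14630x^3 - 15183x^2 + 4284x - 1109
image of x^8: 2112x^8 + 10616x^7 - 22064x^6 + 72856x^5 - 51660x^4 + 67368x^3 - 15232x^2 + 6536x + 226
the matrix is upper triangular; its diagonal is (0, -1, 12, -15, 80, -135, 420, -847, 2112)
for a triangular matrix the eigenvalues are the diagonal entries, with algebraic multiplicity their repetition count

λ = -847 (multiplicity 1), λ = -135 (multiplicity 1), λ = -15 (multiplicity 1), λ = -1 (multiplicity 1), λ = 0 (multiplicity 1), λ = 12 (multiplicity 1), λ = 80 (multiplicity 1), λ = 420 (multiplicity 1), λ = 2112 (multiplicity 1)


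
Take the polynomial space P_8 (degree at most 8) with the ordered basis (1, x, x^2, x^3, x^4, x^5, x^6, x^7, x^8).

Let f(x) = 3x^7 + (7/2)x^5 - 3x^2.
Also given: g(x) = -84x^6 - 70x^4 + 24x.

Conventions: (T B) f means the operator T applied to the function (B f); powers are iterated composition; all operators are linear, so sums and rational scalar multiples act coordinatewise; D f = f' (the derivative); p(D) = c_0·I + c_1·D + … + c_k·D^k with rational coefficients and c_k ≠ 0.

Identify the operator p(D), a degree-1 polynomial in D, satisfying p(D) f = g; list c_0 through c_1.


D^0 f = 3x^7 + (7/2)x^5 - 3x^2
D^1 f = 21x^6 + (35/2)x^4 - 6x
matching coefficients of g against c_0 f + c_1 Df + … from the top degree down determines the c_i
solution: c_0 = 0, c_1 = -4

c_0 = 0, c_1 = -4


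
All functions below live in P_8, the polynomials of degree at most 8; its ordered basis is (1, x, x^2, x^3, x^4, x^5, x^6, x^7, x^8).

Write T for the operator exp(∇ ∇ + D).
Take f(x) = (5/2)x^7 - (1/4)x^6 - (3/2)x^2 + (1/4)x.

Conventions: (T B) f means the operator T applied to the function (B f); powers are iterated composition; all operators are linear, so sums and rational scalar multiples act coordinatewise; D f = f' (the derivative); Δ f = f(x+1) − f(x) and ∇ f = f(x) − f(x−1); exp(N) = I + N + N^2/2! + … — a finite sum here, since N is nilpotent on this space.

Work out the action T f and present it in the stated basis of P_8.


order-1 term: (35/2)x^6 + (207/2)x^5 - (1065/2)x^4 + 1255x^3 - (3255/2)x^2 + 1127x - 1333/4
order-2 term: (105/2)x^5 + (2085/4)x^4 - 1080x^3 - 2580x^2 + 10575x - 19133/2
order-3 term: (175/2)x^4 + 1045x^3 - 45x^2 - 6825x + 11745/2
order-4 term: (175/2)x^3 + (4185/4)x^2 + 1020x - 2990
order-5 term: (105/2)x^2 + (1047/2)x + 1035/2
order-6 term: (35/2)x + 419/4
order-7 term: 5/2
the series for exp(∇ ∇ + D) f terminates at order 7
exp(∇ ∇ + D) f = (5/2)x^7 + (69/4)x^6 + 156x^5 + (305/4)x^4 + (2615/2)x^3 - (12621/4)x^2 + (25753/4)x - 12785/2

g(x) = (5/2)x^7 + (69/4)x^6 + 156x^5 + (305/4)x^4 + (2615/2)x^3 - (12621/4)x^2 + (25753/4)x - 12785/2


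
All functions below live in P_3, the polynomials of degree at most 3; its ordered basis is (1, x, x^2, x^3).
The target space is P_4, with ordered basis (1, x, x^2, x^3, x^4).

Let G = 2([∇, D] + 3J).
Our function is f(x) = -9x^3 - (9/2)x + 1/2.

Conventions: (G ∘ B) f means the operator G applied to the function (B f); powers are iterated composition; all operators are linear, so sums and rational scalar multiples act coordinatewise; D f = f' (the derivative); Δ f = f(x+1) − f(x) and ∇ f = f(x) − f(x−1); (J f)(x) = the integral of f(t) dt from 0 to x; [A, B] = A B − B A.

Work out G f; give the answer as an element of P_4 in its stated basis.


D f = -27x^2 - 9/2
∇ D f = -54x + 27
∇ f = -27x^2 + 27x - 27/2
D ∇ f = -54x + 27
[∇, D] f = 0
J f = -(9/4)x^4 - (9/4)x^2 + (1/2)x
(3J) f = -(27/4)x^4 - (27/4)x^2 + (3/2)x
([∇, D] + 3J) f = -(27/4)x^4 - (27/4)x^2 + (3/2)x
(2([∇, D] + 3J)) f = -(27/2)x^4 - (27/2)x^2 + 3x

the image equals g(x) = -(27/2)x^4 - (27/2)x^2 + 3x


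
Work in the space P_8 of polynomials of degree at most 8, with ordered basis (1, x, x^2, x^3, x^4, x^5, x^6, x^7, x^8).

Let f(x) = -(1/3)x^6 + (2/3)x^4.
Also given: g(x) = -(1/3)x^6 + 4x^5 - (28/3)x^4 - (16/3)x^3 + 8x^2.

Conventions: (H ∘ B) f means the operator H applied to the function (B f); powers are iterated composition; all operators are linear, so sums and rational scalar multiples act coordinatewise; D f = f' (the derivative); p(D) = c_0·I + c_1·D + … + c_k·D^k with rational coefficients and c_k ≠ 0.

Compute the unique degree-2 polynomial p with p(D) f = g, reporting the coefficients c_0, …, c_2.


D^0 f = -(1/3)x^6 + (2/3)x^4
D^1 f = -2x^5 + (8/3)x^3
D^2 f = -10x^4 + 8x^2
matching coefficients of g against c_0 f + c_1 Df + … from the top degree down determines the c_i
solution: c_0 = 1, c_1 = -2, c_2 = 1

p(D) = I − 2·D + D^2, i.e. c_0 = 1, c_1 = -2, c_2 = 1


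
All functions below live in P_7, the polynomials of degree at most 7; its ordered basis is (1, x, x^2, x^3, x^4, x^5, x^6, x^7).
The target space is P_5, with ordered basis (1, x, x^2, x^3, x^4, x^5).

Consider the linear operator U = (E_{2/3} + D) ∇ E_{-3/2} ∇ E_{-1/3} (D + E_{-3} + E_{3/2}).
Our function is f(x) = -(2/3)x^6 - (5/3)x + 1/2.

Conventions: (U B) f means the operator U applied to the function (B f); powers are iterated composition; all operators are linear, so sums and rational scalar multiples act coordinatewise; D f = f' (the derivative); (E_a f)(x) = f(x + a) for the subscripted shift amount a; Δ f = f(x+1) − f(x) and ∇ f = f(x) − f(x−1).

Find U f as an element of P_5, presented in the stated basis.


the result is g(x) = -40x^4 + (680/3)x^3 - (3890/3)x^2 + (75890/27)x + 158231/324

D f = -4x^5 - 5/3
E_{-3} f = -(2/3)x^6 + 12x^5 - 90x^4 + 360x^3 - 810x^2 + (2911/3)x - 961/2
E_{3/2} f = -(2/3)x^6 - 6x^5 - (45/2)x^4 - 45x^3 - (405/8)x^2 - (769/24)x - 307/32
(D + E_{-3} + E_{3/2}) f = -(4/3)x^6 + 2x^5 - (225/2)x^4 + 315x^3 - (6885/8)x^2 + (22519/24)x - 47209/96
E_{-1/3} (D + E_{-3} + E_{3/2}) f = -(4/3)x^6 + (14/3)x^5 - (2125/18)x^4 + (37925/81)x^3 - (811045/648)x^2 + (3176233/1944)x - 63910433/69984
∇ E_{-1/3} (D + E_{-3} + E_{3/2}) f = -8x^5 + (130/3)x^4 - (4910/9)x^3 + (58850/27)x^2 - (1429297/324)x + 1690183/486
E_{-3/2} ∇ E_{-1/3} (D + E_{-3} + E_{3/2}) f = -8x^5 + (310/3)x^4 - (8870/9)x^3 + (148220/27)x^2 - (4996177/324)x + 16641029/972
∇ (E_{-3/2} ∇ E_{-1/3}) (D + E_{-3} + E_{3/2}) f = -40x^4 + (1480/3)x^3 - (10970/3)x^2 + (388510/27)x - 7130209/324
E_{2/3} ∇ (E_{-3/2} ∇ E_{-1/3}) (D + E_{-3} + E_{3/2}) f = -40x^4 + (1160/3)x^3 - (8330/3)x^2 + (273350/27)x - 4503889/324
D ∇ (E_{-3/2} ∇ E_{-1/3}) (D + E_{-3} + E_{3/2}) f = -160x^3 + 1480x^2 - (21940/3)x + 388510/27
(E_{2/3} + D) ∇ (E_{-3/2} ∇ E_{-1/3}) (D + E_{-3} + E_{3/2}) f = -40x^4 + (680/3)x^3 - (3890/3)x^2 + (75890/27)x + 158231/324


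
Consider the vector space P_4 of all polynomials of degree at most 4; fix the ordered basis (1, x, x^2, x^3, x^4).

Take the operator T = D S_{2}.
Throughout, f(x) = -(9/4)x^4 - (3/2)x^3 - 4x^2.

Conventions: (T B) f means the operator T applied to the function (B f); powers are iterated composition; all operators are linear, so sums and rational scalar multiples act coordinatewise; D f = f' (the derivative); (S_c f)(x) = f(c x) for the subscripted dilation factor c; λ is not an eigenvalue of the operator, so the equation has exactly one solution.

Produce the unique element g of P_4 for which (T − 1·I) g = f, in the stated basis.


the result is g(x) = (9/4)x^4 + (291/2)x^3 + 3496x^2 + 27968x + 55936

write g with unknown coordinates in the stated basis and equate coefficients in (T − 1·I) g = f
solving from the highest basis element down gives g = (9/4)x^4 + (291/2)x^3 + 3496x^2 + 27968x + 55936
check: T g = 144x^3 + 3492x^2 + 27968x + 55936
so T g − 1·g = -(9/4)x^4 - (3/2)x^3 - 4x^2 = f ✓


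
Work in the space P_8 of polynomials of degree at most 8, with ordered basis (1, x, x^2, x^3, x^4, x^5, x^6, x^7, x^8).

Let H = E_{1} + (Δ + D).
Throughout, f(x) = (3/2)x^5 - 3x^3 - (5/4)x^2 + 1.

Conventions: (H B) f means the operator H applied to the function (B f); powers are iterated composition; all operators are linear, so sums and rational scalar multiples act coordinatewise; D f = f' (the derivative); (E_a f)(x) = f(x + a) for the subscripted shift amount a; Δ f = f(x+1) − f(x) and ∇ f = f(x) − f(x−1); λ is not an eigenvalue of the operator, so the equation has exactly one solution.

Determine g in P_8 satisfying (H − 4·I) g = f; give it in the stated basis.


write g with unknown coordinates in the stated basis and equate coefficients in (H − 4·I) g = f
solving from the highest basis element down gives g = -(1/2)x^5 - (5/2)x^4 - (37/3)x^3 - (599/12)x^2 - (797/6)x - 530/3
check: H g = -(1/2)x^5 - 10x^4 - (157/3)x^3 - (2411/12)x^2 - (1594/3)x - 2117/3
so H g − 4·g = (3/2)x^5 - 3x^3 - (5/4)x^2 + 1 = f ✓

the result is g(x) = -(1/2)x^5 - (5/2)x^4 - (37/3)x^3 - (599/12)x^2 - (797/6)x - 530/3


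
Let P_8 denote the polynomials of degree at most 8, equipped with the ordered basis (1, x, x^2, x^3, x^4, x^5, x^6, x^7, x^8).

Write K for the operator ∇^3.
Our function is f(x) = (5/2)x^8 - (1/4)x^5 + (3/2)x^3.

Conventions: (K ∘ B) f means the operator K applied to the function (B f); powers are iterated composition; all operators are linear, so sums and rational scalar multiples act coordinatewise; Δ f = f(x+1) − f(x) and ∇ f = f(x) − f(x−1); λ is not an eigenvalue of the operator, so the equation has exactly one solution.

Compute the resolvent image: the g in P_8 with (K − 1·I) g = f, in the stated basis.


g(x) = -(5/2)x^8 - (3359/4)x^5 + 6300x^4 - (42003/2)x^3 - 12585x^2 + 266235x - 928563/2

write g with unknown coordinates in the stated basis and equate coefficients in (K − 1·I) g = f
solving from the highest basis element down gives g = -(5/2)x^8 - (3359/4)x^5 + 6300x^4 - (42003/2)x^3 - 12585x^2 + 266235x - 928563/2
check: K g = -840x^5 + 6300x^4 - 21000x^3 - 12585x^2 + 266235x - 928563/2
so K g − 1·g = (5/2)x^8 - (1/4)x^5 + (3/2)x^3 = f ✓


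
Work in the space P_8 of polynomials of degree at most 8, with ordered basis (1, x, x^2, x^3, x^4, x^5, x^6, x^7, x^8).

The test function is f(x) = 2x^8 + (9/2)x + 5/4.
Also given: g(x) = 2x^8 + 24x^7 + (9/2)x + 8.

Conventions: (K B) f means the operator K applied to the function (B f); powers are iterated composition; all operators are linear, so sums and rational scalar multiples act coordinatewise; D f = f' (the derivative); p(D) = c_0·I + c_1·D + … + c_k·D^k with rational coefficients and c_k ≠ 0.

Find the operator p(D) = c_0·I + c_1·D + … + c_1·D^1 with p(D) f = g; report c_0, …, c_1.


c_0 = 1, c_1 = 3/2

D^0 f = 2x^8 + (9/2)x + 5/4
D^1 f = 16x^7 + 9/2
matching coefficients of g against c_0 f + c_1 Df + … from the top degree down determines the c_i
solution: c_0 = 1, c_1 = 3/2


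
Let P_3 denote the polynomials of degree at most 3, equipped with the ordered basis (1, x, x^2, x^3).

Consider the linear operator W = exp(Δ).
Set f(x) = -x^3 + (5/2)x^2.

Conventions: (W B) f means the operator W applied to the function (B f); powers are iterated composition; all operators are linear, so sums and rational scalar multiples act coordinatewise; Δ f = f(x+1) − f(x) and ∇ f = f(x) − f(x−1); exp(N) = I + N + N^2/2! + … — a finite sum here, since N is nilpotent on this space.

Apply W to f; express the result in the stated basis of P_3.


order-1 term: -3x^2 + 2x + 3/2
order-2 term: -3x - 1/2
order-3 term: -1
the series for exp(Δ) f terminates at order 3
exp(Δ) f = -x^3 - (1/2)x^2 - x

g(x) = -x^3 - (1/2)x^2 - x


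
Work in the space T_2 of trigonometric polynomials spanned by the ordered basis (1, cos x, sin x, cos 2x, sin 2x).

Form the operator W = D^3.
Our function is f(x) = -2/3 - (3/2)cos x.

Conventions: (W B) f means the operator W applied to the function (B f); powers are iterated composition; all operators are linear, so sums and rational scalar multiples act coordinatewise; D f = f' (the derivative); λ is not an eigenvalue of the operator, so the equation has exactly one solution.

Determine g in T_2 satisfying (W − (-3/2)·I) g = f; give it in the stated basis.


write g with unknown coordinates in the stated basis and equate coefficients in (W − (-3/2)·I) g = f
solving from the highest basis element down gives g = -4/9 - (9/13)cos x + (6/13)sin x
check: W g = -(6/13)cos x - (9/13)sin x
so W g − (-3/2)·g = -2/3 - (3/2)cos x = f ✓

the result is g(x) = -4/9 - (9/13)cos x + (6/13)sin x


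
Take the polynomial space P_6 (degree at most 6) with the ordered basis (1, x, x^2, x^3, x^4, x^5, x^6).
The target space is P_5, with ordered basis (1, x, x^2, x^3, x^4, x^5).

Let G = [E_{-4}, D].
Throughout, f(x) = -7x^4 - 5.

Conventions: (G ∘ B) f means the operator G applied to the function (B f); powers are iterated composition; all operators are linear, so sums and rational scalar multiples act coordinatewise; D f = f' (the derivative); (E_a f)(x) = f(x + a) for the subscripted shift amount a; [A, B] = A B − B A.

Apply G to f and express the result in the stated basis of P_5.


D f = -28x^3
E_{-4} D f = -28x^3 + 336x^2 - 1344x + 1792
E_{-4} f = -7x^4 + 112x^3 - 672x^2 + 1792x - 1797
D E_{-4} f = -28x^3 + 336x^2 - 1344x + 1792
[E_{-4}, D] f = 0

the result is g(x) = 0


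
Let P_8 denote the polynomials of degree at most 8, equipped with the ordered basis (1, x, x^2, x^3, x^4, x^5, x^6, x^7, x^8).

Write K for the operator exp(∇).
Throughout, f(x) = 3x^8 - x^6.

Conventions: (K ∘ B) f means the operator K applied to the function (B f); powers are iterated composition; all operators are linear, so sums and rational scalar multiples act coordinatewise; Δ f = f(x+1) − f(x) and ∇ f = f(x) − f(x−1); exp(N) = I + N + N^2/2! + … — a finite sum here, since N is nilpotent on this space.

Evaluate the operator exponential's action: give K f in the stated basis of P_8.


order-1 term: 24x^7 - 84x^6 + 162x^5 - 195x^4 + 148x^3 - 69x^2 + 18x - 2
order-2 term: 84x^6 - 504x^5 + 1455x^4 - 2460x^3 + 2499x^2 - 1422x + 350
order-3 term: 168x^5 - 1260x^4 + 4180x^3 - 7470x^2 + 7074x - 2808
order-4 term: 210x^4 - 1680x^3 + 5445x^2 - 8340x + 5038
order-5 term: 168x^3 - 1260x^2 + 3354x - 3135
order-6 term: 84x^2 - 504x + 797
order-7 term: 24x - 84
order-8 term: 3
the series for exp(∇) f terminates at order 8
exp(∇) f = 3x^8 + 24x^7 - x^6 - 174x^5 + 210x^4 + 356x^3 - 771x^2 + 204x + 159

the image equals g(x) = 3x^8 + 24x^7 - x^6 - 174x^5 + 210x^4 + 356x^3 - 771x^2 + 204x + 159


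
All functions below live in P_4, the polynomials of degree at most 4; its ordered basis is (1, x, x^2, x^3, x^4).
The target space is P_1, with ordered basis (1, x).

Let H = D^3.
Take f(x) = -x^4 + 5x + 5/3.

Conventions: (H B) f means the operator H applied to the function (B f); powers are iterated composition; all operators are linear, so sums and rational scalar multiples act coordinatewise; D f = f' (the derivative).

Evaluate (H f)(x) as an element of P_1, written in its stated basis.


g(x) = -24x

D f = -4x^3 + 5
D D f = -12x^2
D D D f = -24x


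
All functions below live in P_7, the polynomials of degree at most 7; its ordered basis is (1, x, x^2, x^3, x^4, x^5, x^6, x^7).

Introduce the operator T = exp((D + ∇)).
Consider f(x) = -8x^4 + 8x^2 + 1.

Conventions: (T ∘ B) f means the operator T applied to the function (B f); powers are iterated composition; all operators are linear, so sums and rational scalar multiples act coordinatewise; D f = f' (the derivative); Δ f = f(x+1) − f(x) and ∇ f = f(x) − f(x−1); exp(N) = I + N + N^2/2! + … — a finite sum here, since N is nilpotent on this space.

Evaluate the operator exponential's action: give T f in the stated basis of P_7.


the result is g(x) = -8x^4 - 64x^3 - 136x^2 - 64x + 9

order-1 term: -64x^3 + 48x^2
order-2 term: -192x^2 + 192x - 56
order-3 term: -256x + 192
order-4 term: -128
the series for exp((D + ∇)) f terminates at order 4
exp((D + ∇)) f = -8x^4 - 64x^3 - 136x^2 - 64x + 9


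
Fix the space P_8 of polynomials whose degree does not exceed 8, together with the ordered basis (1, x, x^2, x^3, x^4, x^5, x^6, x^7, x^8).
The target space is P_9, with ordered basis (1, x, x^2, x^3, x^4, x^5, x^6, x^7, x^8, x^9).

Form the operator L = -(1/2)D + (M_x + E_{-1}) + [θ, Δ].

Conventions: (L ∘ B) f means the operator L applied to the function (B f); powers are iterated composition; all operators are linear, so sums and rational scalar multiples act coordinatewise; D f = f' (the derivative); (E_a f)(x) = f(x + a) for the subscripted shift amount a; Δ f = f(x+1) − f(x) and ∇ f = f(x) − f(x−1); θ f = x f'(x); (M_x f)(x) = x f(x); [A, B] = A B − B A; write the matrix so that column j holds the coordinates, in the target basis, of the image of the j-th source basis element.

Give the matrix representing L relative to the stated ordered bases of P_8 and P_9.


the matrix is [[1, -5/2, -1, -4, -3, -6, -5, -8, -7]; [1, 1, -5, -3, -16, -15, -36, -35, -64]; [0, 1, 1, -15/2, -6, -40, -45, -126, -140]; [0, 0, 1, 1, -10, -10, -80, -105, -336]; [0, 0, 0, 1, 1, -25/2, -15, -140, -210]; [0, 0, 0, 0, 1, 1, -15, -21, -224]; [0, 0, 0, 0, 0, 1, 1, -35/2, -28]; [0, 0, 0, 0, 0, 0, 1, 1, -20]; [0, 0, 0, 0, 0, 0, 0, 1, 1]; [0, 0, 0, 0, 0, 0, 0, 0, 1]] (rows listed top to bottom)

image of 1: x + 1
image of x: x^2 + x - 5/2
image of x^2: x^3 + x^2 - 5x - 1
image of x^3: x^4 + x^3 - (15/2)x^2 - 3x - 4
image of x^4: x^5 + x^4 - 10x^3 - 6x^2 - 16x - 3
image of x^5: x^6 + x^5 - (25/2)x^4 - 10x^3 - 40x^2 - 15x - 6
image of x^6: x^7 + x^6 - 15x^5 - 15x^4 - 80x^3 - 45x^2 - 36x - 5
image of x^7: x^8 + x^7 - (35/2)x^6 - 21x^5 - 140x^4 - 105x^3 - 126x^2 - 35x - 8
image of x^8: x^9 + x^8 - 20x^7 - 28x^6 - 224x^5 - 210x^4 - 336x^3 - 140x^2 - 64x - 7
each image's coordinates form column j of the matrix


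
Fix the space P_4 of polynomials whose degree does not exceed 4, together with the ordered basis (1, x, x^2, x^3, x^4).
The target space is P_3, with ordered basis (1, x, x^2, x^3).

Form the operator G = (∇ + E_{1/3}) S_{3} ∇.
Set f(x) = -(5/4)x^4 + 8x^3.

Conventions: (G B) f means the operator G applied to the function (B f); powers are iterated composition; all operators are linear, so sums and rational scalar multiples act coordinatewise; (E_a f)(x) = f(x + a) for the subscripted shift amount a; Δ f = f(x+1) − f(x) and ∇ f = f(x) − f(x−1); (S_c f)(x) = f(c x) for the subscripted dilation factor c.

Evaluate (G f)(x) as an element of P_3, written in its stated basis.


the image equals g(x) = -135x^3 - (513/2)x^2 + 1029x - 1995/4

∇ f = -5x^3 + (63/2)x^2 - 29x + 37/4
S_{3} ∇ f = -135x^3 + (567/2)x^2 - 87x + 37/4
∇ (S_{3} ∇) f = -405x^2 + 972x - 1011/2
E_{1/3} (S_{3} ∇) f = -135x^3 + (297/2)x^2 + 57x + 27/4
(∇ + E_{1/3}) (S_{3} ∇) f = -135x^3 - (513/2)x^2 + 1029x - 1995/4
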